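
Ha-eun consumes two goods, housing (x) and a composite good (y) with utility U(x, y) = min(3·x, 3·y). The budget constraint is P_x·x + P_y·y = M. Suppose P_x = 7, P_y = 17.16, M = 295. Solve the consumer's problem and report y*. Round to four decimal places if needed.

y* = 12.2103

Leontief preferences: the optimum is at the kink where x/3 = y/3, i.e. y = x.
Budget: P_x·x + P_y·x = M, so (3·P_x + 3·P_y)·x = 3·M.
Demand: x*(P_x,P_y,M) = 3·M/(3·P_x + 3·P_y), y* = 3·M/(3·P_x + 3·P_y).
Here 3·7 + 3·17.16 = 72.48, giving y* = 12.2103.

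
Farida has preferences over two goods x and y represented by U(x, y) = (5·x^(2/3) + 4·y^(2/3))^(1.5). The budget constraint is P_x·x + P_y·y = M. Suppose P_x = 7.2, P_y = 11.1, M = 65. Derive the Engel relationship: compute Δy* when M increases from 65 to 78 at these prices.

MU_x ∝ 5·x^(-1/3), MU_y ∝ 4·y^(-1/3), so MRS = (5/4)·(y/x)^(1/3) = P_x/P_y.
Solve for the ratio: y/x = [(4/5)·P_x/P_y]^(3).
Substitute y = (y/x)·x into the budget: x* = M/(P_x + P_y·(y/x)).
Numerically y/x = 0.139733, so x* = 65/(7.2 + 11.1·0.139733) = 7.4277 and y* = 0.139733·7.4277 = 1.0379.
At M' = 78: y* = 1.2455. Change: 1.2455 − 1.0379 = 0.2076.

Δy* = 0.2076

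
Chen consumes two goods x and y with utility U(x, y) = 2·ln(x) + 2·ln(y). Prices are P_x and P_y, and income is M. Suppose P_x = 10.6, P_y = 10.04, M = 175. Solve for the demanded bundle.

The MRS is y/x. Set MRS = P_x/P_y.
Rearranging, P_y·y = P_x·x. Substituting into the budget gives P_x·x·(1 + 1) = M.
Demand: x*(P_x,P_y,M) = 0.5·M/P_x and y* = 0.5·M/P_y.
At P_x=10.6, P_y=10.04, M=175: x* = 0.5·175/10.6 = 8.2547, y* = 8.7151.

x* = 8.2547, y* = 8.7151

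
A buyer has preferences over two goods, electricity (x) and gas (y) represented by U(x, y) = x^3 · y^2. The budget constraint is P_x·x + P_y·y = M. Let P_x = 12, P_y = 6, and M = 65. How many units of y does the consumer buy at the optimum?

y* = 4.3333

At P_x=12, P_y=6, M=65: y* = 0.4·65/6 = 4.3333.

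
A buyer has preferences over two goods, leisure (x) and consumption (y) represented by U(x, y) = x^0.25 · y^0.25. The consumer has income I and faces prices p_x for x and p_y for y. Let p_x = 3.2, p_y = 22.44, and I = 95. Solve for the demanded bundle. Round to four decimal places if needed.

MU_x/MU_y = (0.25·y)/(0.25·x); tangency sets this equal to p_x/p_y.
So 0.25·p_y·y = 0.25·p_x·x; combined with the budget, a share 0.5 of income goes to x.
Demand: x*(p_x,p_y,I) = 0.5·I/p_x and y* = 0.5·I/p_y.
At p_x=3.2, p_y=22.44, I=95: x* = 0.5·95/3.2 = 14.8438, y* = 2.1168.

x* = 14.8438, y* = 2.1168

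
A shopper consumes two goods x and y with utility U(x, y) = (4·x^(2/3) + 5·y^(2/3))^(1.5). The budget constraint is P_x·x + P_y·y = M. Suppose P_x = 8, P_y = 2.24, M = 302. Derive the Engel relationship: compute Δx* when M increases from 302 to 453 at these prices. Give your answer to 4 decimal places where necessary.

MRS = MU_x/MU_y = (4/5)·(y/x)^(1/3). Set equal to P_x/P_y.
Hence y/x = ((5/4)·P_x/P_y)^(1/(1/3)), i.e. raised to the 3 power.
Substitute y = (y/x)·x into the budget: x* = M/(P_x + P_y·(y/x)).
Numerically y/x = 88.972531, so x* = 302/(8 + 2.24·88.972531) = 1.4568.
At M' = 453: x* = 2.1853. Change: 2.1853 − 1.4568 = 0.7284.

Δx* = 0.7284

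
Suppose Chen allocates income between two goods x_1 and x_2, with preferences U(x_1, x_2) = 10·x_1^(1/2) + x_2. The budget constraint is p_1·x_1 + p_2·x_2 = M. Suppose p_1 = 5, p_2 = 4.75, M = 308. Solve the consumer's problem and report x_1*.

x_1* = 22.5625

Utility is quasi-linear in x_2; the FOC for x_1 is 5/√x_1 = p_1/p_2.
Solve: √x_1 = 5·p_2/p_1, so x_1*(p_1,p_2) = (5·p_2/p_1)², and x_2* = (M − p_1·x_1*)/p_2.
Plugging in: x_1* = (5·4.75/5)² = 22.5625.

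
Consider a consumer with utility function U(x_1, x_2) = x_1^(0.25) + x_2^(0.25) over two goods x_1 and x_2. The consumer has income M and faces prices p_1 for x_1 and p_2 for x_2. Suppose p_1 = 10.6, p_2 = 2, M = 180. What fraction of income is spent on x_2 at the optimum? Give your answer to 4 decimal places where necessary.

share on x_2 = 0.6355

MRS = MU_x_1/MU_x_2 = (x_2/x_1)^(0.75). Set equal to p_1/p_2.
Hence x_2/x_1 = (p_1/p_2)^(1/(0.75)), i.e. raised to the 4/3 power.
Substitute x_2 = (x_2/x_1)·x_1 into the budget: x_1* = M/(p_1 + p_2·(x_2/x_1)).
Numerically x_2/x_1 = 9.240621, so x_1* = 180/(10.6 + 2·9.240621) = 6.1896 and x_2* = 9.240621·6.1896 = 57.1953.
Expenditure on x_2: 2·57.1953 = 114.3907; share = 0.6355.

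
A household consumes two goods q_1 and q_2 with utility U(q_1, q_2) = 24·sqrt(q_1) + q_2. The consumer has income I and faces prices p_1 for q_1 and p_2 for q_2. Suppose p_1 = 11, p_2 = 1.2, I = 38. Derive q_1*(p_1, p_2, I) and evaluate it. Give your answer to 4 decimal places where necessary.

Set MRS = p_1/p_2: 12·q_1^(−1/2) = p_1/p_2.
Solve: √q_1 = 12·p_2/p_1, so q_1*(p_1,p_2) = (12·p_2/p_1)², and q_2* = (I − p_1·q_1*)/p_2.
Plugging in: q_1* = (12·1.2/11)² = 1.7137.

q_1* = 1.7137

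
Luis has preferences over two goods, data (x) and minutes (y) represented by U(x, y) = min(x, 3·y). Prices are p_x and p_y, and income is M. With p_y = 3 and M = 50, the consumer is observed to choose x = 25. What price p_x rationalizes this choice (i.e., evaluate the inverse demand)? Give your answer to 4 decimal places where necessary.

p_x = 1

Leontief preferences: the optimum is at the kink where x/3 = y/1, i.e. y = (1/3)·x.
Budget: p_x·x + p_y·(1/3)·x = M, so (3·p_x + p_y)·x = 3·M.
Demand: x*(p_x,p_y,M) = 3·M/(3·p_x + p_y), y* = M/(3·p_x + p_y).
Set x* = 25 in the demand function and solve for p_x: p_x = 1.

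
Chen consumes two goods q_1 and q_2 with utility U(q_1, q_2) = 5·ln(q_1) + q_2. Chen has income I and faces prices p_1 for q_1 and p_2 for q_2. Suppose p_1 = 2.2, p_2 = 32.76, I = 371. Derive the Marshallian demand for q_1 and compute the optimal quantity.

Set MRS = p_1/p_2: (5/q_1)/1 = p_1/p_2.
So q_1*(p_1,p_2) = 5·p_2/p_1, independent of income; and q_2* = (I − 5·p_2)/p_2.
At the given prices: q_1* = 5·32.76/2.2 = 74.4545.

q_1* = 74.4545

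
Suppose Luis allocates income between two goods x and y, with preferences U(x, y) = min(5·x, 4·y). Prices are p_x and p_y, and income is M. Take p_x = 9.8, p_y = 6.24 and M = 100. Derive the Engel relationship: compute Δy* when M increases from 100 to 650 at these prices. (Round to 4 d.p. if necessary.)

Δy* = 39.0625

With perfect complements, no substitution: consume in ratio x:y = 4:5.
Budget: p_x·x + p_y·(5/4)·x = M, so (4·p_x + 5·p_y)·x = 4·M.
Demand: x*(p_x,p_y,M) = 4·M/(4·p_x + 5·p_y), y* = 5·M/(4·p_x + 5·p_y).
Here 4·9.8 + 5·6.24 = 70.4, giving y* = 7.1023.
At M' = 650: y* = 46.1648. Change: 46.1648 − 7.1023 = 39.0625.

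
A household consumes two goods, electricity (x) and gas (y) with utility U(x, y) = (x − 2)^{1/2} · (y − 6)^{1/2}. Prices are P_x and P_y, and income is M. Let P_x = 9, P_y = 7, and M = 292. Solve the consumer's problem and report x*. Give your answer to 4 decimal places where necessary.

After buying the subsistence bundle (2, 6), a share 0.5 of the remaining income goes to x: x* = 2 + 0.5·(M − 2P_x − 6P_y)/P_x.
Discretionary income = 292 − 2·9 − 6·7 = 232; x* = 2 + 0.5·232/9 = 14.8889.

x* = 14.8889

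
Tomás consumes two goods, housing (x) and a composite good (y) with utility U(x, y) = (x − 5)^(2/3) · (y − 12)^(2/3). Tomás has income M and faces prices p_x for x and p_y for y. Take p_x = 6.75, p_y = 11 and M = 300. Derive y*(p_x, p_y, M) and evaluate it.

y* = 18.1023

MRS = (y−12)/(x−5). Tangency with p_x/p_y gives y−12 = (p_x/p_y)·(x−5).
After buying the subsistence bundle (5, 12), a share 0.5 of the remaining income goes to x: x* = 5 + 0.5·(M − 5p_x − 12p_y)/p_x.
Discretionary income = 300 − 5·6.75 − 12·11 = 134.25; y* = 12 + 0.5·134.25/11 = 18.1023.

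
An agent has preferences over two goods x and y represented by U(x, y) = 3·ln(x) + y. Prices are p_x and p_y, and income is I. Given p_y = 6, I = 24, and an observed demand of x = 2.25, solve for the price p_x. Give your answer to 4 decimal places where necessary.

p_x = 8

Set MRS = p_x/p_y: (3/x)/1 = p_x/p_y.
So x*(p_x,p_y) = 3·p_y/p_x, independent of income; and y* = (I − 3·p_y)/p_y.
Set x* = 2.25 in the demand function and solve for p_x: p_x = 8.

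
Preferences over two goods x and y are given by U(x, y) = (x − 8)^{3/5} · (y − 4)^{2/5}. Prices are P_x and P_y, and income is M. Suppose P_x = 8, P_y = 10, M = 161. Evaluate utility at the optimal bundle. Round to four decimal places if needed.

MRS = (3/2)·(y−4)/(x−8). Tangency with P_x/P_y gives y−4 = (2/3)·(P_x/P_y)·(x−8).
After buying the subsistence bundle (8, 4), a share 0.6 of the remaining income goes to x: x* = 8 + 0.6·(M − 8P_x − 4P_y)/P_x.
Discretionary income = 161 − 8·8 − 4·10 = 57; x* = 8 + 0.6·57/8 = 12.275; y* = 4 + 0.4·57/10 = 6.28.
Utility at the optimum: U(12.275, 6.28) = 3.3246.

V = 3.3246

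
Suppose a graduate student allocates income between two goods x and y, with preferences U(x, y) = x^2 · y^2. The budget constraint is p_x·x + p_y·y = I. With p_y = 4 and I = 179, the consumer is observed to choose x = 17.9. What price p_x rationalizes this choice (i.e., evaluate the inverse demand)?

p_x = 5

Tangency: MRS = y/x = p_x/p_y.
Rearranging, p_y·y = p_x·x. Substituting into the budget gives p_x·x·(1 + 1) = I.
Demand: x*(p_x,p_y,I) = 0.5·I/p_x and y* = 0.5·I/p_y.
Set x* = 17.9 in the demand function and solve for p_x: p_x = 5.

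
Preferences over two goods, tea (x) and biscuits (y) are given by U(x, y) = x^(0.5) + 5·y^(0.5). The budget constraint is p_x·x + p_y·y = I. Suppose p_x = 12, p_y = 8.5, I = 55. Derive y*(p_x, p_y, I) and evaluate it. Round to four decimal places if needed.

MRS = MU_x/MU_y = (1/5)·(y/x)^(0.5). Set equal to p_x/p_y.
Hence y/x = (5·p_x/p_y)^(1/(0.5)), i.e. raised to the 2 power.
Substitute y = (y/x)·x into the budget: x* = I/(p_x + p_y·(y/x)).
Numerically y/x = 49.82699, so x* = 55/(12 + 8.5·49.82699) = 0.1263 and y* = 49.82699·0.1263 = 6.2923.

y* = 6.2923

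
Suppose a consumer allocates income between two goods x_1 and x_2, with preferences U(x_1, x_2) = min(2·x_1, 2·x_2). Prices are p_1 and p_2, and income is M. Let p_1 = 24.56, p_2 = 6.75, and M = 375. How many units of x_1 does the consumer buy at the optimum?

With perfect complements, no substitution: consume in ratio x_1:x_2 = 2:2.
Budget: p_1·x_1 + p_2·x_1 = M, so (2·p_1 + 2·p_2)·x_1 = 2·M.
Demand: x_1*(p_1,p_2,M) = 2·M/(2·p_1 + 2·p_2), x_2* = 2·M/(2·p_1 + 2·p_2).
Here 2·24.56 + 2·6.75 = 62.62, giving x_1* = 11.977.

x_1* = 11.977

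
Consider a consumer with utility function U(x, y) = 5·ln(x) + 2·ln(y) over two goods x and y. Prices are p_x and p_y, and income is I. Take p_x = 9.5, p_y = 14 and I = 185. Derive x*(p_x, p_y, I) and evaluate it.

Tangency: MRS = (5/2)·y/x = p_x/p_y.
Rearranging, p_y·y = (2/5)·p_x·x. Substituting into the budget gives p_x·x·(1 + (2/5)) = I.
Demand: x*(p_x,p_y,I) = 5/7·I/p_x and y* = 2/7·I/p_y.
At p_x=9.5, p_y=14, I=185: x* = 5/7·185/9.5 = 13.9098.

x* = 13.9098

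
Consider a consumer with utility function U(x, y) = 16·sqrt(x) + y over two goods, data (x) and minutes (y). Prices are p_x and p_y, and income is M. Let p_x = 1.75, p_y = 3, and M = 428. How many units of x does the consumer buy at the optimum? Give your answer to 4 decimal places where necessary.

MU_x = 8/√x, MU_y = 1. Tangency: 8/√x = p_x/p_y.
Thus x* = (8·p_y/p_x)² — independent of M — with the rest of income spent on y.
Plugging in: x* = (8·3/1.75)² = 188.0816.

x* = 188.0816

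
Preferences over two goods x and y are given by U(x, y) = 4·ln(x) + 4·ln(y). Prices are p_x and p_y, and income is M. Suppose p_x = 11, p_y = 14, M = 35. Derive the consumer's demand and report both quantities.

x* = 1.5909, y* = 1.25

Tangency: MRS = y/x = p_x/p_y.
So 4·p_y·y = 4·p_x·x; combined with the budget, a share 0.5 of income goes to x.
Demand: x*(p_x,p_y,M) = 0.5·M/p_x and y* = 0.5·M/p_y.
At p_x=11, p_y=14, M=35: x* = 0.5·35/11 = 1.5909, y* = 1.25.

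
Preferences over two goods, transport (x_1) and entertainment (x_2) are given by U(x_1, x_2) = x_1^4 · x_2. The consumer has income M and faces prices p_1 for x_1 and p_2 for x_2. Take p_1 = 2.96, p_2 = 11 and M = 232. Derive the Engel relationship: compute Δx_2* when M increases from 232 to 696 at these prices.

Δx_2* = 8.4364

Demand: x_1*(p_1,p_2,M) = 0.8·M/p_1 and x_2* = 0.2·M/p_2.
At p_1=2.96, p_2=11, M=232: x_2* = 0.2·232/11 = 4.2182.
At M' = 696: x_2* = 12.6545. Change: 12.6545 − 4.2182 = 8.4364.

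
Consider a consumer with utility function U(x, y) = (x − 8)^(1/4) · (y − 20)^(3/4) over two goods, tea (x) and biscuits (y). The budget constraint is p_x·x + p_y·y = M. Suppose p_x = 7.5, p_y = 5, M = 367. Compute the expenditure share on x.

share on x = 0.3045

MRS = (1/3)·(y−20)/(x−8). Tangency with p_x/p_y gives y−20 = 3·(p_x/p_y)·(x−8).
Substituting into the budget: x* = 8 + 0.25·(M − 8·p_x − 20·p_y)/p_x, and y* = 20 + 0.75·(…)/p_y.
Discretionary income = 367 − 8·7.5 − 20·5 = 207; x* = 8 + 0.25·207/7.5 = 14.9; y* = 20 + 0.75·207/5 = 51.05.
Expenditure on x: 7.5·14.9 = 111.75; share = 0.3045.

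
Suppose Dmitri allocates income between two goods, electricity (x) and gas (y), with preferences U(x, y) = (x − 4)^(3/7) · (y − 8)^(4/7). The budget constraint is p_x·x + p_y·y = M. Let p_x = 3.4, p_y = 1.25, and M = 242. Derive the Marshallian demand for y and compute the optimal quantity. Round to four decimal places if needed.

MRS = (3/4)·(y−8)/(x−4). Tangency with p_x/p_y gives y−8 = (4/3)·(p_x/p_y)·(x−4).
After buying the subsistence bundle (4, 8), a share 3/7 of the remaining income goes to x: x* = 4 + 3/7·(M − 4p_x − 8p_y)/p_x.
Discretionary income = 242 − 4·3.4 − 8·1.25 = 218.4; y* = 8 + 4/7·218.4/1.25 = 107.84.

y* = 107.84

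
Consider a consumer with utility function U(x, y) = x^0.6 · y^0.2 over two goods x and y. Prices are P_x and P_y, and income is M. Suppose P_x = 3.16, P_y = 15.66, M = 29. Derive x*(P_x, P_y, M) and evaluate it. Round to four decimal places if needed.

x* = 6.8829

Demand: x*(P_x,P_y,M) = 0.75·M/P_x and y* = 0.25·M/P_y.
At P_x=3.16, P_y=15.66, M=29: x* = 0.75·29/3.16 = 6.8829.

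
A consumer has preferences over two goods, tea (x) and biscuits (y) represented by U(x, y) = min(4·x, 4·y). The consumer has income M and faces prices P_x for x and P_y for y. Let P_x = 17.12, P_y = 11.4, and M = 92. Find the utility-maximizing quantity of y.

y* = 3.2258

Leontief preferences: the optimum is at the kink where x/4 = y/4, i.e. y = x.
Budget: P_x·x + P_y·x = M, so (4·P_x + 4·P_y)·x = 4·M.
Demand: x*(P_x,P_y,M) = 4·M/(4·P_x + 4·P_y), y* = 4·M/(4·P_x + 4·P_y).
Here 4·17.12 + 4·11.4 = 114.08, giving y* = 3.2258.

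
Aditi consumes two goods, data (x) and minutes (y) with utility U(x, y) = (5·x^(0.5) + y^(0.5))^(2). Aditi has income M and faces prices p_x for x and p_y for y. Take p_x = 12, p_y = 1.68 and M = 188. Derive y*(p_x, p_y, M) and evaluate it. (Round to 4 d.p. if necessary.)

MRS = MU_x/MU_y = 5·(y/x)^(0.5). Set equal to p_x/p_y.
Solve for the ratio: y/x = [(1/5)·p_x/p_y]^(2).
With the ratio pinned down, the budget gives x* = M/(p_x + p_y·(y/x)) and y* = (y/x)·x*.
Numerically y/x = 2.040816, so x* = 188/(12 + 1.68·2.040816) = 12.1852 and y* = 2.040816·12.1852 = 24.8677.

y* = 24.8677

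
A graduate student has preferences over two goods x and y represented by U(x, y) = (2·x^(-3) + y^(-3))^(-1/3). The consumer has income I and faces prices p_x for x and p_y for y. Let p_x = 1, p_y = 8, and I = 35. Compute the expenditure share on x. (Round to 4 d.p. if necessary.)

MRS = MU_x/MU_y = 2·(y/x)^(4). Set equal to p_x/p_y.
Solve for the ratio: y/x = [(1/2)·p_x/p_y]^(0.25).
With the ratio pinned down, the budget gives x* = I/(p_x + p_y·(y/x)) and y* = (y/x)·x*.
Numerically y/x = 0.5, so x* = 35/(1 + 8·0.5) = 7 and y* = 0.5·7 = 3.5.
Expenditure on x: 1·7 = 7; share = 0.2.

share on x = 0.2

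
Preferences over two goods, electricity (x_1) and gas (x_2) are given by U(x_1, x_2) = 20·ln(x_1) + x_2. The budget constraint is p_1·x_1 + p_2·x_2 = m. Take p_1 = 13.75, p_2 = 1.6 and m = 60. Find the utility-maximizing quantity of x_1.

x_1* = 2.3273

Set MRS = p_1/p_2: (20/x_1)/1 = p_1/p_2.
So x_1*(p_1,p_2) = 20·p_2/p_1, independent of income; and x_2* = (m − 20·p_2)/p_2.
At the given prices: x_1* = 20·1.6/13.75 = 2.3273.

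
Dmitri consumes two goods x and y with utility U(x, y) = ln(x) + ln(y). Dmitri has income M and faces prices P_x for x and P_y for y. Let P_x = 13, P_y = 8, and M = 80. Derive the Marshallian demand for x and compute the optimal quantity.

x* = 3.0769

The MRS is y/x. Set MRS = P_x/P_y.
Rearranging, P_y·y = P_x·x. Substituting into the budget gives P_x·x·(1 + 1) = M.
Demand: x*(P_x,P_y,M) = 0.5·M/P_x and y* = 0.5·M/P_y.
At P_x=13, P_y=8, M=80: x* = 0.5·80/13 = 3.0769.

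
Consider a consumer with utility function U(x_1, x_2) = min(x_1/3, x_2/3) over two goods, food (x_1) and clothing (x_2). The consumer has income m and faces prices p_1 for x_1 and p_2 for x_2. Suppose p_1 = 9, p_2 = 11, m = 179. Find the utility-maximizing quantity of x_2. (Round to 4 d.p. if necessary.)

x_2* = 8.95

Leontief preferences: the optimum is at the kink where x_1/3 = x_2/3, i.e. x_2 = x_1.
Budget: p_1·x_1 + p_2·x_1 = m, so (3·p_1 + 3·p_2)·x_1 = 3·m.
Demand: x_1*(p_1,p_2,m) = 3·m/(3·p_1 + 3·p_2), x_2* = 3·m/(3·p_1 + 3·p_2).
Here 3·9 + 3·11 = 60, giving x_2* = 8.95.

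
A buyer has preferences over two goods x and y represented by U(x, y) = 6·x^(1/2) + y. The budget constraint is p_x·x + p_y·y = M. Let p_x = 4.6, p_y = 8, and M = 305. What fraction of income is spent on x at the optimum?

share on x = 0.4105

Set MRS = p_x/p_y: 3·x^(−1/2) = p_x/p_y.
Thus x* = (3·p_y/p_x)² — independent of M — with the rest of income spent on y.
Plugging in: x* = (3·8/4.6)² = 27.2212, y* = 22.4728.
Expenditure on x: 4.6·27.2212 = 125.2174; share = 0.4105.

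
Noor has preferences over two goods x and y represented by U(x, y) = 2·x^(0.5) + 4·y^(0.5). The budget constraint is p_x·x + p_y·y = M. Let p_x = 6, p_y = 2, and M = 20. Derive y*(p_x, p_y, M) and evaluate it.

MRS = MU_x/MU_y = (1/2)·(y/x)^(0.5). Set equal to p_x/p_y.
Solve for the ratio: y/x = [2·p_x/p_y]^(2).
With the ratio pinned down, the budget gives x* = M/(p_x + p_y·(y/x)) and y* = (y/x)·x*.
Numerically y/x = 36, so x* = 20/(6 + 2·36) = 0.2564 and y* = 36·0.2564 = 9.2308.

y* = 9.2308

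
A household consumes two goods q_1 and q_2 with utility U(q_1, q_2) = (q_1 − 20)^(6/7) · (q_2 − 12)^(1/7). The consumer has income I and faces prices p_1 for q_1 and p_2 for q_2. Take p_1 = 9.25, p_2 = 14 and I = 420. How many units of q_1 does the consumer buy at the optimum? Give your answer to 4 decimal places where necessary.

MRS = 6·(q_2−12)/(q_1−20). Tangency with p_1/p_2 gives q_2−12 = (1/6)·(p_1/p_2)·(q_1−20).
Substituting into the budget: q_1* = 20 + 6/7·(I − 20·p_1 − 12·p_2)/p_1, and q_2* = 12 + 1/7·(…)/p_2.
Discretionary income = 420 − 20·9.25 − 12·14 = 67; q_1* = 20 + 6/7·67/9.25 = 26.2085.

q_1* = 26.2085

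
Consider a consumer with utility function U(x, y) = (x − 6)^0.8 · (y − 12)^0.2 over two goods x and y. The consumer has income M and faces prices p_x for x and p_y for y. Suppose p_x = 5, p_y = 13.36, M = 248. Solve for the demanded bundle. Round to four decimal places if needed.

This is Cobb-Douglas in (x−6, y−12): tangency gives 0.8·p_y·(y−12) = 0.2·p_x·(x−6).
After buying the subsistence bundle (6, 12), a share 0.8 of the remaining income goes to x: x* = 6 + 0.8·(M − 6p_x − 12p_y)/p_x.
Discretionary income = 248 − 6·5 − 12·13.36 = 57.68; x* = 6 + 0.8·57.68/5 = 15.2288; y* = 12 + 0.2·57.68/13.36 = 12.8635.

x* = 15.2288, y* = 12.8635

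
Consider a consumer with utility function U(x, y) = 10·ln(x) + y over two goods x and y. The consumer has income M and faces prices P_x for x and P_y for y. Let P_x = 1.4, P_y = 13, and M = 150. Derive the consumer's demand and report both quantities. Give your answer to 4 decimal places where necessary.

x* = 92.8571, y* = 1.5385

At the given prices: x* = 10·13/1.4 = 92.8571, and y* = 1.5385.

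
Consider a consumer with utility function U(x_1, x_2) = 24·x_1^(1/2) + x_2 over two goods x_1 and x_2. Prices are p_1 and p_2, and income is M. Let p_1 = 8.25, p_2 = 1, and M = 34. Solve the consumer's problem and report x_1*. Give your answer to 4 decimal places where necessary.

Thus x_1* = (12·p_2/p_1)² — independent of M — with the rest of income spent on x_2.
Plugging in: x_1* = (12·1/8.25)² = 2.1157.

x_1* = 2.1157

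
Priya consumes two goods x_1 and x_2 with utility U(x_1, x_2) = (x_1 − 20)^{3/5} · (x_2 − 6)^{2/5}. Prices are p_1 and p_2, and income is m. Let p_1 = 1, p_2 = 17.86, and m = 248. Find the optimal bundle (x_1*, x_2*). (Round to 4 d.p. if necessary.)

MRS = (3/2)·(x_2−6)/(x_1−20). Tangency with p_1/p_2 gives x_2−6 = (2/3)·(p_1/p_2)·(x_1−20).
Substituting into the budget: x_1* = 20 + 0.6·(m − 20·p_1 − 6·p_2)/p_1, and x_2* = 6 + 0.4·(…)/p_2.
Discretionary income = 248 − 20·1 − 6·17.86 = 120.84; x_1* = 20 + 0.6·120.84/1 = 92.504; x_2* = 6 + 0.4·120.84/17.86 = 8.7064.

x_1* = 92.504, x_2* = 8.7064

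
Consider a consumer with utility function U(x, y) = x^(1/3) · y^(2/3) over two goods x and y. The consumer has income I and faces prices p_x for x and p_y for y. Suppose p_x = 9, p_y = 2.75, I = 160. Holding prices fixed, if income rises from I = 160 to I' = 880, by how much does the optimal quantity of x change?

The MRS is (1/2)·y/x. Set MRS = p_x/p_y.
So 1/3·p_y·y = 2/3·p_x·x; combined with the budget, a share 1/3 of income goes to x.
Demand: x*(p_x,p_y,I) = 1/3·I/p_x and y* = 2/3·I/p_y.
At p_x=9, p_y=2.75, I=160: x* = 1/3·160/9 = 5.9259.
At I' = 880: x* = 32.5926. Change: 32.5926 − 5.9259 = 26.6667.

Δx* = 26.6667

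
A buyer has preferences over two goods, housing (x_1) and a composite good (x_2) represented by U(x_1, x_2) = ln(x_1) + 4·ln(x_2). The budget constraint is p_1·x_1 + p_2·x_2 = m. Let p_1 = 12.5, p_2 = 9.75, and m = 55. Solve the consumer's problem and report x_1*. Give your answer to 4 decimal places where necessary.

x_1* = 0.88

MU_x_1/MU_x_2 = (x_2)/(4·x_1); tangency sets this equal to p_1/p_2.
Rearranging, p_2·x_2 = 4·p_1·x_1. Substituting into the budget gives p_1·x_1·(1 + 4) = m.
Demand: x_1*(p_1,p_2,m) = 0.2·m/p_1 and x_2* = 0.8·m/p_2.
At p_1=12.5, p_2=9.75, m=55: x_1* = 0.2·55/12.5 = 0.88.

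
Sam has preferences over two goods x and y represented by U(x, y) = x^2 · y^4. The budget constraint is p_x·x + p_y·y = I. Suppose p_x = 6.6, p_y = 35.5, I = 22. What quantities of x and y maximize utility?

x* = 1.1111, y* = 0.4131

Tangency: MRS = (1/2)·y/x = p_x/p_y.
Rearranging, p_y·y = 2·p_x·x. Substituting into the budget gives p_x·x·(1 + 2) = I.
Demand: x*(p_x,p_y,I) = 1/3·I/p_x and y* = 2/3·I/p_y.
At p_x=6.6, p_y=35.5, I=22: x* = 1/3·22/6.6 = 1.1111, y* = 0.4131.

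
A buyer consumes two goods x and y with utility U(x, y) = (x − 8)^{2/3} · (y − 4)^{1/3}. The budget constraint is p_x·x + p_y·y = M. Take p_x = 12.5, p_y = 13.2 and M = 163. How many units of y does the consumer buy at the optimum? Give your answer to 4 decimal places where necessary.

Let x' = x−8, y' = y−4. MRS = 2·y'/x' = p_x/p_y.
Substituting into the budget: x* = 8 + 2/3·(M − 8·p_x − 4·p_y)/p_x, and y* = 4 + 1/3·(…)/p_y.
Discretionary income = 163 − 8·12.5 − 4·13.2 = 10.2; y* = 4 + 1/3·10.2/13.2 = 4.2576.

y* = 4.2576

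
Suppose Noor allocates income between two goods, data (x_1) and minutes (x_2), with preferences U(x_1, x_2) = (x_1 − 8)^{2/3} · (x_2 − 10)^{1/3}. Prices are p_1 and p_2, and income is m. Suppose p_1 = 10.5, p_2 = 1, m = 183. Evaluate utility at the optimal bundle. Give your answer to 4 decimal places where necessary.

V = 9.8212

MRS = 2·(x_2−10)/(x_1−8). Tangency with p_1/p_2 gives x_2−10 = (1/2)·(p_1/p_2)·(x_1−8).
Substituting into the budget: x_1* = 8 + 2/3·(m − 8·p_1 − 10·p_2)/p_1, and x_2* = 10 + 1/3·(…)/p_2.
Discretionary income = 183 − 8·10.5 − 10·1 = 89; x_1* = 8 + 2/3·89/10.5 = 13.6508; x_2* = 10 + 1/3·89/1 = 39.6667.
Utility at the optimum: U(13.6508, 39.6667) = 9.8212.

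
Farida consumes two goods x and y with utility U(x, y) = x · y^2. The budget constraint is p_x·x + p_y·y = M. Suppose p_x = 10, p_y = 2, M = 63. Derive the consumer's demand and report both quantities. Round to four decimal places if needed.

x* = 2.1, y* = 21

Demand: x*(p_x,p_y,M) = 1/3·M/p_x and y* = 2/3·M/p_y.
At p_x=10, p_y=2, M=63: x* = 1/3·63/10 = 2.1, y* = 21.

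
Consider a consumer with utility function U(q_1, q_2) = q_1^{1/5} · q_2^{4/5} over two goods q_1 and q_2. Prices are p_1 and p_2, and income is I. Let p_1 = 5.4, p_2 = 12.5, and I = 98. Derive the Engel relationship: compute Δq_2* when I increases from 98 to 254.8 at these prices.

Δq_2* = 10.0352

The MRS is (1/4)·q_2/q_1. Set MRS = p_1/p_2.
So 0.2·p_2·q_2 = 0.8·p_1·q_1; combined with the budget, a share 0.2 of income goes to q_1.
Demand: q_1*(p_1,p_2,I) = 0.2·I/p_1 and q_2* = 0.8·I/p_2.
At p_1=5.4, p_2=12.5, I=98: q_2* = 0.8·98/12.5 = 6.272.
At I' = 254.8: q_2* = 16.3072. Change: 16.3072 − 6.272 = 10.0352.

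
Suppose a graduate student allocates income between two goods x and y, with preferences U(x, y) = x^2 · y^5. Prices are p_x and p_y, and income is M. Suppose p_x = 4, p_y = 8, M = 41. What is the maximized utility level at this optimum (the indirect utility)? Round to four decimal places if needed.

V = 5638.2044

The MRS is (2/5)·y/x. Set MRS = p_x/p_y.
So 2·p_y·y = 5·p_x·x; combined with the budget, a share 2/7 of income goes to x.
Demand: x*(p_x,p_y,M) = 2/7·M/p_x and y* = 5/7·M/p_y.
At p_x=4, p_y=8, M=41: x* = 2/7·41/4 = 2.9286, y* = 3.6607.
Utility at the optimum: U(2.9286, 3.6607) = 5638.2044.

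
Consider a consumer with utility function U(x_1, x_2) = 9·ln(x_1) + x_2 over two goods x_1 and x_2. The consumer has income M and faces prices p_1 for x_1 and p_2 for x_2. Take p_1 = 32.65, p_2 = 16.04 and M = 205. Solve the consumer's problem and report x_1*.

x_1* = 4.4214

So x_1*(p_1,p_2) = 9·p_2/p_1, independent of income; and x_2* = (M − 9·p_2)/p_2.
At the given prices: x_1* = 9·16.04/32.65 = 4.4214.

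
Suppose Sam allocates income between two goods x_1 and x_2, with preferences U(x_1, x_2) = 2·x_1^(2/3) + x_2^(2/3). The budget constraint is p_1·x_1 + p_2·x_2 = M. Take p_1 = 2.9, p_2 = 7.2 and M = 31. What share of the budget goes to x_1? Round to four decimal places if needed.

share on x_1 = 0.9801

MU_x_1 ∝ 2·x_1^(-1/3), MU_x_2 ∝ x_2^(-1/3), so MRS = 2·(x_2/x_1)^(1/3) = p_1/p_2.
Solve for the ratio: x_2/x_1 = [(1/2)·p_1/p_2]^(3).
With the ratio pinned down, the budget gives x_1* = M/(p_1 + p_2·(x_2/x_1)) and x_2* = (x_2/x_1)·x_1*.
Numerically x_2/x_1 = 0.008168, so x_1* = 31/(2.9 + 7.2·0.008168) = 10.4772 and x_2* = 0.008168·10.4772 = 0.0856.
Expenditure on x_1: 2.9·10.4772 = 30.3839; share = 0.9801.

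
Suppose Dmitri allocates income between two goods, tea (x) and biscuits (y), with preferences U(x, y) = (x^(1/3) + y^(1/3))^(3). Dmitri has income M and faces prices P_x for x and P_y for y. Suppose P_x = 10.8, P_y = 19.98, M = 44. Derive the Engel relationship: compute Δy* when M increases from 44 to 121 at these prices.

MU_x ∝ x^(-2/3), MU_y ∝ y^(-2/3), so MRS = (y/x)^(2/3) = P_x/P_y.
Solve for the ratio: y/x = [P_x/P_y]^(1.5).
Substitute y = (y/x)·x into the budget: x* = M/(P_x + P_y·(y/x)).
Numerically y/x = 0.397413, so x* = 44/(10.8 + 19.98·0.397413) = 2.3479 and y* = 0.397413·2.3479 = 0.9331.
At M' = 121: y* = 2.566. Change: 2.566 − 0.9331 = 1.6329.

Δy* = 1.6329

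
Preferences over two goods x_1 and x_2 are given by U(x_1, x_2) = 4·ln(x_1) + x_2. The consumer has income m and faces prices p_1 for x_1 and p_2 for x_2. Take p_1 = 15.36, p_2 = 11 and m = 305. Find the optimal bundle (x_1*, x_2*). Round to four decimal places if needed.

x_1* = 2.8646, x_2* = 23.7273

At the given prices: x_1* = 4·11/15.36 = 2.8646, and x_2* = 23.7273.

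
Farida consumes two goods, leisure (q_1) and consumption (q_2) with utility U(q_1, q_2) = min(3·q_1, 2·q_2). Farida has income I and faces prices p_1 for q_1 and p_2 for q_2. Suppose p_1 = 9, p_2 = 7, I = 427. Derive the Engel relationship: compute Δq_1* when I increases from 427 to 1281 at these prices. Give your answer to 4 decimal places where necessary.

Δq_1* = 43.7949

With perfect complements, no substitution: consume in ratio q_1:q_2 = 2:3.
Budget: p_1·q_1 + p_2·(3/2)·q_1 = I, so (2·p_1 + 3·p_2)·q_1 = 2·I.
Demand: q_1*(p_1,p_2,I) = 2·I/(2·p_1 + 3·p_2), q_2* = 3·I/(2·p_1 + 3·p_2).
Here 2·9 + 3·7 = 39, giving q_1* = 21.8974.
At I' = 1281: q_1* = 65.6923. Change: 65.6923 − 21.8974 = 43.7949.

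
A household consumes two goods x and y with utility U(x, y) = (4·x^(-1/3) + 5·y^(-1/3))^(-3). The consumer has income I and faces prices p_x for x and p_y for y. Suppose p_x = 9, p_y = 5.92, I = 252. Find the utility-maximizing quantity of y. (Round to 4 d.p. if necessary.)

y* = 21.9501

MRS = MU_x/MU_y = (4/5)·(y/x)^(4/3). Set equal to p_x/p_y.
Solve for the ratio: y/x = [(5/4)·p_x/p_y]^(0.75).
With the ratio pinned down, the budget gives x* = I/(p_x + p_y·(y/x)) and y* = (y/x)·x*.
Numerically y/x = 1.618539, so x* = 252/(9 + 5.92·1.618539) = 13.5617 and y* = 1.618539·13.5617 = 21.9501.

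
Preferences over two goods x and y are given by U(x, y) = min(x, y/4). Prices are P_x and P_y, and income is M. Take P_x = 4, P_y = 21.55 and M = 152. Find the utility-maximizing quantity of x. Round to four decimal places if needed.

Leontief preferences: the optimum is at the kink where x/1 = y/4, i.e. y = 4·x.
Budget: P_x·x + P_y·4·x = M, so (P_x + 4·P_y)·x = M.
Demand: x*(P_x,P_y,M) = M/(P_x + 4·P_y), y* = 4·M/(P_x + 4·P_y).
Here 4 + 4·21.55 = 90.2, giving x* = 1.6851.

x* = 1.6851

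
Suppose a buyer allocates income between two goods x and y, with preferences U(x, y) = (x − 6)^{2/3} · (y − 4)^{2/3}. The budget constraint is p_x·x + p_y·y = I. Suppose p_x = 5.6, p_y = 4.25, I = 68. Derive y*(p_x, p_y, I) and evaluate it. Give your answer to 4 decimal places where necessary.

Let x' = x−6, y' = y−4. MRS = y'/x' = p_x/p_y.
Substituting into the budget: x* = 6 + 0.5·(I − 6·p_x − 4·p_y)/p_x, and y* = 4 + 0.5·(…)/p_y.
Discretionary income = 68 − 6·5.6 − 4·4.25 = 17.4; y* = 4 + 0.5·17.4/4.25 = 6.0471.

y* = 6.0471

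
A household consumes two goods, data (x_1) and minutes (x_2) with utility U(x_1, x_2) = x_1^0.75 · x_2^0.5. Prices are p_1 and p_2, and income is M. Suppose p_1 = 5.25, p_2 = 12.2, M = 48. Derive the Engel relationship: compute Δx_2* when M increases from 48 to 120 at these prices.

Δx_2* = 2.3607

Demand: x_1*(p_1,p_2,M) = 0.6·M/p_1 and x_2* = 0.4·M/p_2.
At p_1=5.25, p_2=12.2, M=48: x_2* = 0.4·48/12.2 = 1.5738.
At M' = 120: x_2* = 3.9344. Change: 3.9344 − 1.5738 = 2.3607.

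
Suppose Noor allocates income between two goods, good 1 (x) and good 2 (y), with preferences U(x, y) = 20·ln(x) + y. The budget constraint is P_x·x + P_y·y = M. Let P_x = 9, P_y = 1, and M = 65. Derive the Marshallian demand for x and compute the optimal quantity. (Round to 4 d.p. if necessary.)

Set MRS = P_x/P_y: (20/x)/1 = P_x/P_y.
So x*(P_x,P_y) = 20·P_y/P_x, independent of income; and y* = (M − 20·P_y)/P_y.
At the given prices: x* = 20·1/9 = 2.2222.

x* = 2.2222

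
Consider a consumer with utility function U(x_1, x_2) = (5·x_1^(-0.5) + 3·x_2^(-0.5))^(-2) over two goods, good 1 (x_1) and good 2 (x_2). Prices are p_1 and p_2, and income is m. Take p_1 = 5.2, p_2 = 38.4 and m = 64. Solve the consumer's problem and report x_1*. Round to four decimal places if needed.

MRS = MU_x_1/MU_x_2 = (5/3)·(x_2/x_1)^(1.5). Set equal to p_1/p_2.
Hence x_2/x_1 = ((3/5)·p_1/p_2)^(1/(1.5)), i.e. raised to the 2/3 power.
With the ratio pinned down, the budget gives x_1* = m/(p_1 + p_2·(x_2/x_1)) and x_2* = (x_2/x_1)·x_1*.
Numerically x_2/x_1 = 0.187593, so x_1* = 64/(5.2 + 38.4·0.187593) = 5.1598.

x_1* = 5.1598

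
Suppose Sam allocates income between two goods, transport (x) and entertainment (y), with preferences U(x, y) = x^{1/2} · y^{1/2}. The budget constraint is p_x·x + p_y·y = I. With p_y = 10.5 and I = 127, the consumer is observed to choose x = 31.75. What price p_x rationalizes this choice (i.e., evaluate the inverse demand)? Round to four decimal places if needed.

p_x = 2

The MRS is y/x. Set MRS = p_x/p_y.
Rearranging, p_y·y = p_x·x. Substituting into the budget gives p_x·x·(1 + 1) = I.
Demand: x*(p_x,p_y,I) = 0.5·I/p_x and y* = 0.5·I/p_y.
Set x* = 31.75 in the demand function and solve for p_x: p_x = 2.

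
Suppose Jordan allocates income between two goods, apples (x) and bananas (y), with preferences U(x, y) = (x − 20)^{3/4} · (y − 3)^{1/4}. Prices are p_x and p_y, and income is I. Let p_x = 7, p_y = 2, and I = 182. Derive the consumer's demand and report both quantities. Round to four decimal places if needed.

x* = 23.8571, y* = 7.5

This is Cobb-Douglas in (x−20, y−3): tangency gives 0.75·p_y·(y−3) = 0.25·p_x·(x−20).
After buying the subsistence bundle (20, 3), a share 0.75 of the remaining income goes to x: x* = 20 + 0.75·(I − 20p_x − 3p_y)/p_x.
Discretionary income = 182 − 20·7 − 3·2 = 36; x* = 20 + 0.75·36/7 = 23.8571; y* = 3 + 0.25·36/2 = 7.5.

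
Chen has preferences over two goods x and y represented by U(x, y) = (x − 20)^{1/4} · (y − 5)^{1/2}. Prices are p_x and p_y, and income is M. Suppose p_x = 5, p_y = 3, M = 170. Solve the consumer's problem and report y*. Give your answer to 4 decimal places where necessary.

Discretionary income = 170 − 20·5 − 5·3 = 55; y* = 5 + 2/3·55/3 = 17.2222.

y* = 17.2222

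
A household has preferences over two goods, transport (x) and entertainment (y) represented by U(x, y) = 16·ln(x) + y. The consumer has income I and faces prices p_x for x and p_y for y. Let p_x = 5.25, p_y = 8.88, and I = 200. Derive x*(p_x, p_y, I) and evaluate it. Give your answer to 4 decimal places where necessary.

x* = 27.0629

So x*(p_x,p_y) = 16·p_y/p_x, independent of income; and y* = (I − 16·p_y)/p_y.
At the given prices: x* = 16·8.88/5.25 = 27.0629.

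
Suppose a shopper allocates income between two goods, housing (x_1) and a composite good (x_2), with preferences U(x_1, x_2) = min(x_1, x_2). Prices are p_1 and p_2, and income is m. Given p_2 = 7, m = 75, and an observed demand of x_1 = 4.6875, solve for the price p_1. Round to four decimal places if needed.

With perfect complements, no substitution: consume in ratio x_1:x_2 = 1:1.
Budget: p_1·x_1 + p_2·x_1 = m, so (p_1 + p_2)·x_1 = m.
Demand: x_1*(p_1,p_2,m) = m/(p_1 + p_2), x_2* = m/(p_1 + p_2).
Set x_1* = 4.6875 in the demand function and solve for p_1: p_1 = 9.

p_1 = 9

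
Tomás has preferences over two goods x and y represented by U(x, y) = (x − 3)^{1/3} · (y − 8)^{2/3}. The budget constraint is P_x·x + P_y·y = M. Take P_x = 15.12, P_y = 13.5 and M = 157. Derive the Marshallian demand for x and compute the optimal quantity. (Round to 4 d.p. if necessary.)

x* = 3.0802

This is Cobb-Douglas in (x−3, y−8): tangency gives 1/3·P_y·(y−8) = 2/3·P_x·(x−3).
After buying the subsistence bundle (3, 8), a share 1/3 of the remaining income goes to x: x* = 3 + 1/3·(M − 3P_x − 8P_y)/P_x.
Discretionary income = 157 − 3·15.12 − 8·13.5 = 3.64; x* = 3 + 1/3·3.64/15.12 = 3.0802.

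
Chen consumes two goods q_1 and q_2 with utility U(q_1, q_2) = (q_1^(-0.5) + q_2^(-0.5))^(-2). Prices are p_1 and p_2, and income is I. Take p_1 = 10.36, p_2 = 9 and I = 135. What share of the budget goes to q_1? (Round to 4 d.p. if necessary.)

MRS = MU_q_1/MU_q_2 = (q_2/q_1)^(1.5). Set equal to p_1/p_2.
Hence q_2/q_1 = (p_1/p_2)^(1/(1.5)), i.e. raised to the 2/3 power.
Substitute q_2 = (q_2/q_1)·q_1 into the budget: q_1* = I/(p_1 + p_2·(q_2/q_1)).
Numerically q_2/q_1 = 1.09836, so q_1* = 135/(10.36 + 9·1.09836) = 6.6682 and q_2* = 1.09836·6.6682 = 7.3241.
Expenditure on q_1: 10.36·6.6682 = 69.0829; share = 0.5117.

share on q_1 = 0.5117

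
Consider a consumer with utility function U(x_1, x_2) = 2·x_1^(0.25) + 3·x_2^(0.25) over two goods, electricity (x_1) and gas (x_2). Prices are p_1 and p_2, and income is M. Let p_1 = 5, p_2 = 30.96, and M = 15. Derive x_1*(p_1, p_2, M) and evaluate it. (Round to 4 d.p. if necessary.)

x_1* = 1.5503

From the CES first-order condition, (2/3)·(x_2/x_1)^(0.75) = p_1/p_2.
Hence x_2/x_1 = ((3/2)·p_1/p_2)^(1/(0.75)), i.e. raised to the 4/3 power.
With the ratio pinned down, the budget gives x_1* = M/(p_1 + p_2·(x_2/x_1)) and x_2* = (x_2/x_1)·x_1*.
Numerically x_2/x_1 = 0.151013, so x_1* = 15/(5 + 30.96·0.151013) = 1.5503.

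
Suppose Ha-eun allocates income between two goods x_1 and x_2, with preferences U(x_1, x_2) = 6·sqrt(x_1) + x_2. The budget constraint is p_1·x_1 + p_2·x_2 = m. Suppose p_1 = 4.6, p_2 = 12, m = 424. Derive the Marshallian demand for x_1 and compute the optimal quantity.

MU_x_1 = 3/√x_1, MU_x_2 = 1. Tangency: 3/√x_1 = p_1/p_2.
Solve: √x_1 = 3·p_2/p_1, so x_1*(p_1,p_2) = (3·p_2/p_1)², and x_2* = (m − p_1·x_1*)/p_2.
Plugging in: x_1* = (3·12/4.6)² = 61.2476.

x_1* = 61.2476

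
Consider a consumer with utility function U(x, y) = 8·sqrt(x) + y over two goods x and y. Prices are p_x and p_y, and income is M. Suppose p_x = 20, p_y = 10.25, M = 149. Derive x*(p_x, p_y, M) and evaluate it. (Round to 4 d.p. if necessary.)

Utility is quasi-linear in y; the FOC for x is 4/√x = p_x/p_y.
Solve: √x = 4·p_y/p_x, so x*(p_x,p_y) = (4·p_y/p_x)², and y* = (M − p_x·x*)/p_y.
Plugging in: x* = (4·10.25/20)² = 4.2025.

x* = 4.2025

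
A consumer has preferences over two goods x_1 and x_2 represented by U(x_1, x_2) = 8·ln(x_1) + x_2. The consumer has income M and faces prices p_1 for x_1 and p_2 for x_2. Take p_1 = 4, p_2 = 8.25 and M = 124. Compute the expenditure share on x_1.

share on x_1 = 0.5323

MU_x_1 = 8/x_1, MU_x_2 = 1. Tangency: 8/x_1 = p_1/p_2.
So x_1*(p_1,p_2) = 8·p_2/p_1, independent of income; and x_2* = (M − 8·p_2)/p_2.
At the given prices: x_1* = 8·8.25/4 = 16.5, and x_2* = 7.0303.
Expenditure on x_1: 4·16.5 = 66; share = 0.5323.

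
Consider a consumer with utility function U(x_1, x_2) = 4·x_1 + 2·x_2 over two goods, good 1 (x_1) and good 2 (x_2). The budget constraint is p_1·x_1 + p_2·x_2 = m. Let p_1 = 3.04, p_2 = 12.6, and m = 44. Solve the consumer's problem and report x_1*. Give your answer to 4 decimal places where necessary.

Perfect substitutes: compare marginal utility per dollar. 4/p_1 vs 2/p_2 → 1.3158 vs 0.1587.
x_1 gives more utility per dollar, so spend all income on x_1: x_1* = m/p_1, x_2* = 0.
Numerically: x_1* = 14.4737, x_2* = 0.

x_1* = 14.4737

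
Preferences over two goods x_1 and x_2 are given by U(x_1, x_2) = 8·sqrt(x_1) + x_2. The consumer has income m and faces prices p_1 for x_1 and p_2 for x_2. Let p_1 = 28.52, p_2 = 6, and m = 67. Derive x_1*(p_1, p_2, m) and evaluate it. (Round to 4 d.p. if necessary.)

MU_x_1 = 4/√x_1, MU_x_2 = 1. Tangency: 4/√x_1 = p_1/p_2.
Thus x_1* = (4·p_2/p_1)² — independent of m — with the rest of income spent on x_2.
Plugging in: x_1* = (4·6/28.52)² = 0.7081.

x_1* = 0.7081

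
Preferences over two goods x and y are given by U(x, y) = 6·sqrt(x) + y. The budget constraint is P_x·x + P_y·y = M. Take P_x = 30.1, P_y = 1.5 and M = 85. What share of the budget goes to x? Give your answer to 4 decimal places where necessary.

Utility is quasi-linear in y; the FOC for x is 3/√x = P_x/P_y.
Solve: √x = 3·P_y/P_x, so x*(P_x,P_y) = (3·P_y/P_x)², and y* = (M − P_x·x*)/P_y.
Plugging in: x* = (3·1.5/30.1)² = 0.0224, y* = 56.2182.
Expenditure on x: 30.1·0.0224 = 0.6728; share = 0.0079.

share on x = 0.0079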